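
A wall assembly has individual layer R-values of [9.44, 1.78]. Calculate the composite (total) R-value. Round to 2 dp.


R_total = 9.44 + 1.78 = 11.22

11.22


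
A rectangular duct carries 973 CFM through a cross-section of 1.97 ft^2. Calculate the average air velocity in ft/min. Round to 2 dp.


V = 973 / 1.97 = 493.91 ft/min

493.91 ft/min


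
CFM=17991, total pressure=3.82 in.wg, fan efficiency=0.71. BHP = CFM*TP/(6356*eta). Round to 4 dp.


BHP = 17991 * 3.82 / (6356 * 0.71) = 15.2292 hp

15.2292 hp


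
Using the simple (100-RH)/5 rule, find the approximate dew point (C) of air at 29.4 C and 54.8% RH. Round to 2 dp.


Td = 29.4 - (100-54.8)/5 = 20.36 C

20.36 C


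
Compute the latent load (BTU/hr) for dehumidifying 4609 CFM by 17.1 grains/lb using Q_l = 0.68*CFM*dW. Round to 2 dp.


Q = 0.68 * 4609 * 17.1 = 53593.45 BTU/hr

53593.45 BTU/hr


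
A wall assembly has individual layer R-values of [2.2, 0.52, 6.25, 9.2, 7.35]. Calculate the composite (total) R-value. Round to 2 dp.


R_total = 2.2 + 0.52 + 6.25 + 9.2 + 7.35 = 25.52

25.52


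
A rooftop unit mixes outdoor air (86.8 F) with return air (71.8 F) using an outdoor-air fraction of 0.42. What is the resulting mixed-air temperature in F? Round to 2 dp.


T_mix = 0.42*86.8 + 0.58*71.8 = 78.10 F

78.10 F


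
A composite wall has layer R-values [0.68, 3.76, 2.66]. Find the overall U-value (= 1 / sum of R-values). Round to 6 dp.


R_total = 0.68 + 3.76 + 2.66 = 7.10
U = 1/7.10 = 0.140845

0.140845


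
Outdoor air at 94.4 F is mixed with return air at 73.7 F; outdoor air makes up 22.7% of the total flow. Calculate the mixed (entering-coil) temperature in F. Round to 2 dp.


T_mix = 73.7 + (22.7/100)*(94.4-73.7) = 78.40 F

78.40 F


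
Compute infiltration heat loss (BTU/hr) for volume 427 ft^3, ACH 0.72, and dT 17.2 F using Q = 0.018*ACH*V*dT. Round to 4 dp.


Q = 0.018 * 0.72 * 427 * 17.2 = 95.1834 BTU/hr

95.1834 BTU/hr


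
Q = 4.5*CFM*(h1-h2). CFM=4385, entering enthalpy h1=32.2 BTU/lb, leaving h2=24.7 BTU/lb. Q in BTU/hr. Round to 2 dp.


Q = 4.5 * 4385 * (32.2 - 24.7) = 147993.75 BTU/hr

147993.75 BTU/hr


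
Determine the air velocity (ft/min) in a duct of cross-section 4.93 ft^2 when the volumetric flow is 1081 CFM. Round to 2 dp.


V = 1081 / 4.93 = 219.27 ft/min

219.27 ft/min


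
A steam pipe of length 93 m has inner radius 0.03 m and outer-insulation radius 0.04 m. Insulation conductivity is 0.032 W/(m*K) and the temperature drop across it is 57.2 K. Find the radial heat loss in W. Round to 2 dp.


Q = 2*pi*0.032*93*57.2/ln(0.04/0.03) = 3717.89 W

3717.89 W


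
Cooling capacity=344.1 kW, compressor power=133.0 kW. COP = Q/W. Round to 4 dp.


COP = 344.1 / 133.0 = 2.5872

2.5872


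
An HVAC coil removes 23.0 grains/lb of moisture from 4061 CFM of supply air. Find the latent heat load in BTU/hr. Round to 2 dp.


Q = 0.68 * 4061 * 23.0 = 63514.04 BTU/hr

63514.04 BTU/hr


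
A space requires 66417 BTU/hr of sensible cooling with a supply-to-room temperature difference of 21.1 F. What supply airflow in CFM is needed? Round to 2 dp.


CFM = 66417 / (1.08 * 21.1) = 2914.56

2914.56 CFM


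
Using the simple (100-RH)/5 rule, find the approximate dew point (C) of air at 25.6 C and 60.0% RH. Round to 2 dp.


Td = 25.6 - (100-60.0)/5 = 17.60 C

17.60 C


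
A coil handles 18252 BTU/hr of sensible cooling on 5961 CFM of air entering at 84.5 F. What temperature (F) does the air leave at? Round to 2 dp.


dT = 18252/(1.08*5961) = 2.8351
T_leave = 84.5 - 2.8351 = 81.66 F

81.66 F


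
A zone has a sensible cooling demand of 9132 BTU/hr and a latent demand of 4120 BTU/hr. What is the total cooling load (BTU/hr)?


Qt = 9132 + 4120 = 13252 BTU/hr

13252 BTU/hr


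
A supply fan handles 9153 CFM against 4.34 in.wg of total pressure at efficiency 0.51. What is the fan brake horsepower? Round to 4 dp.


BHP = 9153 * 4.34 / (6356 * 0.51) = 12.2546 hp

12.2546 hp


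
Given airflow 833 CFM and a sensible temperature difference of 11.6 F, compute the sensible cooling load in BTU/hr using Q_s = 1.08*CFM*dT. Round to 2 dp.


Q = 1.08 * 833 * 11.6 = 10435.82 BTU/hr

10435.82 BTU/hr


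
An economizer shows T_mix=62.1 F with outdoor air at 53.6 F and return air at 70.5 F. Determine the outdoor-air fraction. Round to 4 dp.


frac = (62.1 - 70.5) / (53.6 - 70.5) = 0.4970

0.4970


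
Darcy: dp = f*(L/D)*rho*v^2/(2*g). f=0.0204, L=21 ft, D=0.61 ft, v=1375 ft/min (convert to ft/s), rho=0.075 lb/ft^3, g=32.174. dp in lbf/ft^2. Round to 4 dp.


v_fps = 1375/60 = 22.9167 ft/s
dp = 0.0204*(21/0.61)*0.075*22.9167^2/(2*32.174) = 0.4299 lbf/ft^2

0.4299 lbf/ft^2


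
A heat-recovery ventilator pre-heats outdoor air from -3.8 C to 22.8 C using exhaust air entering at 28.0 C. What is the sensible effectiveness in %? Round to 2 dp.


eff = (22.8-(-3.8))/(28.0-(-3.8))*100 = 83.65 %

83.65 %


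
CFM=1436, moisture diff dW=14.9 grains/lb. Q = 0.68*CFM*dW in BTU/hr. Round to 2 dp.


Q = 0.68 * 1436 * 14.9 = 14549.55 BTU/hr

14549.55 BTU/hr


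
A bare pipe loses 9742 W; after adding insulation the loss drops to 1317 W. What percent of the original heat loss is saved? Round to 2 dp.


Savings = ((9742-1317)/9742)*100 = 86.48 %

86.48 %


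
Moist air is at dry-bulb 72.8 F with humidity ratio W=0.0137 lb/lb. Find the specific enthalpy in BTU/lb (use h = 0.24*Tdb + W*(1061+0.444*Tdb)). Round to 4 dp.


h = 0.24*72.8 + 0.0137*(1061+0.444*72.8) = 32.4505 BTU/lb

32.4505 BTU/lb


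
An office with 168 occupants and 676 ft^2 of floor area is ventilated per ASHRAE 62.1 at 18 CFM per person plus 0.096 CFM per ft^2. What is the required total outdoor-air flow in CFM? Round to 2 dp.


Total = 168*18 + 676*0.096 = 3088.90 CFM

3088.90 CFM


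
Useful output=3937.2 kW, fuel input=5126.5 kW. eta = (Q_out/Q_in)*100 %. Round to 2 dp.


eta = (3937.2/5126.5)*100 = 76.80 %

76.80 %


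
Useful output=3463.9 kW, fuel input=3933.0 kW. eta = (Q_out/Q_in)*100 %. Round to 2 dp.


eta = (3463.9/3933.0)*100 = 88.07 %

88.07 %


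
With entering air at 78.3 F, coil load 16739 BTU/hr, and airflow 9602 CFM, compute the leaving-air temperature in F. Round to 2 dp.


dT = 16739/(1.08*9602) = 1.6142
T_leave = 78.3 - 1.6142 = 76.69 F

76.69 F


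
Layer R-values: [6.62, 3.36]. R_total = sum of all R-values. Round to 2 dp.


R_total = 6.62 + 3.36 = 9.98

9.98


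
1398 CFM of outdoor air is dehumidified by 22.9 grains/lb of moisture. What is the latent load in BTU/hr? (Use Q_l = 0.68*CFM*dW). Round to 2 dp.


Q = 0.68 * 1398 * 22.9 = 21769.66 BTU/hr

21769.66 BTU/hr


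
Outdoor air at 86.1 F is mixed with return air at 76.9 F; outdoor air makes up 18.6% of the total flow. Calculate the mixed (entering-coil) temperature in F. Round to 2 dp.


T_mix = 76.9 + (18.6/100)*(86.1-76.9) = 78.61 F

78.61 F


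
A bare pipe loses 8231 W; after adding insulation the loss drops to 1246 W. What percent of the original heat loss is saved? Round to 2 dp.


Savings = ((8231-1246)/8231)*100 = 84.86 %

84.86 %


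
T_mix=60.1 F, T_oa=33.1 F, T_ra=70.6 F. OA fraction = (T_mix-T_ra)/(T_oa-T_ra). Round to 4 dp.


frac = (60.1 - 70.6) / (33.1 - 70.6) = 0.2800

0.2800


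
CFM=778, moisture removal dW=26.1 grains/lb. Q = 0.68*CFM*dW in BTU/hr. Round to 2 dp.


Q = 0.68 * 778 * 26.1 = 13807.94 BTU/hr

13807.94 BTU/hr


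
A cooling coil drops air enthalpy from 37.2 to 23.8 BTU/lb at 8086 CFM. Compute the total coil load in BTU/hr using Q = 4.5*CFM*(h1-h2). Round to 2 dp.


Q = 4.5 * 8086 * (37.2 - 23.8) = 487585.80 BTU/hr

487585.80 BTU/hr


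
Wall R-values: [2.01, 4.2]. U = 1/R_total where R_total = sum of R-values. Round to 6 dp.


R_total = 2.01 + 4.2 = 6.21
U = 1/6.21 = 0.161031

0.161031


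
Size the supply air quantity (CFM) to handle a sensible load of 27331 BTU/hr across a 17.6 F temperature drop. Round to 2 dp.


CFM = 27331 / (1.08 * 17.6) = 1437.87

1437.87 CFM


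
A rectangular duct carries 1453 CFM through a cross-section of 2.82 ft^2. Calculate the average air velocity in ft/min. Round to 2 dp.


V = 1453 / 2.82 = 515.25 ft/min

515.25 ft/min


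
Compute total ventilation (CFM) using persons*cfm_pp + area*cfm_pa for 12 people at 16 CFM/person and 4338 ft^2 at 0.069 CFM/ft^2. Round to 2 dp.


Total = 12*16 + 4338*0.069 = 491.32 CFM

491.32 CFM


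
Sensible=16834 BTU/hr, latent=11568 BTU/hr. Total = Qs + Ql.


Qt = 16834 + 11568 = 28402 BTU/hr

28402 BTU/hr


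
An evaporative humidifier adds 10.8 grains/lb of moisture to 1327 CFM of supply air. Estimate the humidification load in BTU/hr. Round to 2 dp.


Q = 0.68 * 1327 * 10.8 = 9745.49 BTU/hr

9745.49 BTU/hr


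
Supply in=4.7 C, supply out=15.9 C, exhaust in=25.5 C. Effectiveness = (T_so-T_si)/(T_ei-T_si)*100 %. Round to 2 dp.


eff = (15.9-4.7)/(25.5-4.7)*100 = 53.85 %

53.85 %


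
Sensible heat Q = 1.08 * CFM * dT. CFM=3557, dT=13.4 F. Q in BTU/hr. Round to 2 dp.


Q = 1.08 * 3557 * 13.4 = 51476.90 BTU/hr

51476.90 BTU/hr


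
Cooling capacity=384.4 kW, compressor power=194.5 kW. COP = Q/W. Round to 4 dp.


COP = 384.4 / 194.5 = 1.9763

1.9763


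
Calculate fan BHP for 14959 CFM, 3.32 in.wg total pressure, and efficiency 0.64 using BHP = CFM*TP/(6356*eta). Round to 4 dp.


BHP = 14959 * 3.32 / (6356 * 0.64) = 12.2089 hp

12.2089 hp


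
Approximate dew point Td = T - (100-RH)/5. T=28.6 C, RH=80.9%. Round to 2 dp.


Td = 28.6 - (100-80.9)/5 = 24.78 C

24.78 C


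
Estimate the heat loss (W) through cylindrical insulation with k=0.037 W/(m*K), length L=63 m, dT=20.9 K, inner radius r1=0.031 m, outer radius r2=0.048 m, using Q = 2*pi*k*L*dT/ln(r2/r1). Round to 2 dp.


Q = 2*pi*0.037*63*20.9/ln(0.048/0.031) = 700.12 W

700.12 W


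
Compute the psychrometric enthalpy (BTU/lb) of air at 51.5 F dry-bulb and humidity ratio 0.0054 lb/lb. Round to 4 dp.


h = 0.24*51.5 + 0.0054*(1061+0.444*51.5) = 18.2129 BTU/lb

18.2129 BTU/lb


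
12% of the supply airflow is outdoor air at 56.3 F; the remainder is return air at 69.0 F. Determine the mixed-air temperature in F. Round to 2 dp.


T_mix = 0.12*56.3 + 0.88*69.0 = 67.48 F

67.48 F


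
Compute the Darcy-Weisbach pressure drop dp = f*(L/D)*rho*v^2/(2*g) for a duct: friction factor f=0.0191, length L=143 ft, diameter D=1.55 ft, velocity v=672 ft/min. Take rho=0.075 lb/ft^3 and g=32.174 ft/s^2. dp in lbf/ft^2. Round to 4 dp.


v_fps = 672/60 = 11.2 ft/s
dp = 0.0191*(143/1.55)*0.075*11.2^2/(2*32.174) = 0.2576 lbf/ft^2

0.2576 lbf/ft^2


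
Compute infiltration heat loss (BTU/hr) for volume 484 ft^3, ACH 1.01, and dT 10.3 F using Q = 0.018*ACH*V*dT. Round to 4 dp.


Q = 0.018 * 1.01 * 484 * 10.3 = 90.6309 BTU/hr

90.6309 BTU/hr


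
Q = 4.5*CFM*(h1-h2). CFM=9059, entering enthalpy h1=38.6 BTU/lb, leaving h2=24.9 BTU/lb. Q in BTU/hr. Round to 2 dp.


Q = 4.5 * 9059 * (38.6 - 24.9) = 558487.35 BTU/hr

558487.35 BTU/hr


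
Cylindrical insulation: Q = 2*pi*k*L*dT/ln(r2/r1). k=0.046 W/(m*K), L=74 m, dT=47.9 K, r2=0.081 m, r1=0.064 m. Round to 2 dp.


Q = 2*pi*0.046*74*47.9/ln(0.081/0.064) = 4349.03 W

4349.03 W


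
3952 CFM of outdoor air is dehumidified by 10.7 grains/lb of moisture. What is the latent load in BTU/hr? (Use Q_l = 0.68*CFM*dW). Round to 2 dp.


Q = 0.68 * 3952 * 10.7 = 28754.75 BTU/hr

28754.75 BTU/hr


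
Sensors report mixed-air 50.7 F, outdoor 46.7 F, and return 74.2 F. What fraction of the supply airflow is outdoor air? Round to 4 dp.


frac = (50.7 - 74.2) / (46.7 - 74.2) = 0.8545

0.8545


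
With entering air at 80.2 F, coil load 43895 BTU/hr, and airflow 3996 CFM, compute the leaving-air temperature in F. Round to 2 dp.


dT = 43895/(1.08*3996) = 10.1711
T_leave = 80.2 - 10.1711 = 70.03 F

70.03 F


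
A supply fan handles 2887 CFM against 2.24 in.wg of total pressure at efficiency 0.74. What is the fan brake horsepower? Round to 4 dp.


BHP = 2887 * 2.24 / (6356 * 0.74) = 1.3749 hp

1.3749 hp


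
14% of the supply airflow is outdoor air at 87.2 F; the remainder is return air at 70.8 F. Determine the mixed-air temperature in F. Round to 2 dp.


T_mix = 0.14*87.2 + 0.86*70.8 = 73.10 F

73.10 F


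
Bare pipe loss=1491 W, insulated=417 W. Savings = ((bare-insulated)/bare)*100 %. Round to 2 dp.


Savings = ((1491-417)/1491)*100 = 72.03 %

72.03 %


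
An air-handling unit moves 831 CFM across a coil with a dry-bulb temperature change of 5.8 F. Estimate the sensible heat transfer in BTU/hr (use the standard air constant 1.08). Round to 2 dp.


Q = 1.08 * 831 * 5.8 = 5205.38 BTU/hr

5205.38 BTU/hr


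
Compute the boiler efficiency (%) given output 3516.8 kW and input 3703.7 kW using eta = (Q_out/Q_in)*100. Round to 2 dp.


eta = (3516.8/3703.7)*100 = 94.95 %

94.95 %


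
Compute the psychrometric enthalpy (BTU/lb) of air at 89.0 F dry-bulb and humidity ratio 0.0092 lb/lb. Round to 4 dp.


h = 0.24*89.0 + 0.0092*(1061+0.444*89.0) = 31.4847 BTU/lb

31.4847 BTU/lb


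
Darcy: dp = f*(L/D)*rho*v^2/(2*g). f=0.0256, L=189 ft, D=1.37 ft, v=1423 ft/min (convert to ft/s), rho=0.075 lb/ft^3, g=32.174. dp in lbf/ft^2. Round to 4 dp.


v_fps = 1423/60 = 23.7167 ft/s
dp = 0.0256*(189/1.37)*0.075*23.7167^2/(2*32.174) = 2.3153 lbf/ft^2

2.3153 lbf/ft^2


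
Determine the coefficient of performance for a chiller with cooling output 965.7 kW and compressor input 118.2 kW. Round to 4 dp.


COP = 965.7 / 118.2 = 8.1701

8.1701


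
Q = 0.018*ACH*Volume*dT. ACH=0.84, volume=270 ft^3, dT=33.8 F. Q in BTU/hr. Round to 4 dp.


Q = 0.018 * 0.84 * 270 * 33.8 = 137.9851 BTU/hr

137.9851 BTU/hr


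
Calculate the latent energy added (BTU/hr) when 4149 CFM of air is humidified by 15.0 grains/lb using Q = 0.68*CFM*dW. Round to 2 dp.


Q = 0.68 * 4149 * 15.0 = 42319.80 BTU/hr

42319.80 BTU/hr


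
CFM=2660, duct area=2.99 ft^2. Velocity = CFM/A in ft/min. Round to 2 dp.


V = 2660 / 2.99 = 889.63 ft/min

889.63 ft/min


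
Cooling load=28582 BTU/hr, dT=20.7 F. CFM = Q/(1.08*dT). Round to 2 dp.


CFM = 28582 / (1.08 * 20.7) = 1278.49

1278.49 CFM


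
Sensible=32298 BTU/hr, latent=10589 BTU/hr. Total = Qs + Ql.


Qt = 32298 + 10589 = 42887 BTU/hr

42887 BTU/hr


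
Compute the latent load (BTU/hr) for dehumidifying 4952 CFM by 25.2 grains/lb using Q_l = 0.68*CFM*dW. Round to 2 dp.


Q = 0.68 * 4952 * 25.2 = 84857.47 BTU/hr

84857.47 BTU/hr


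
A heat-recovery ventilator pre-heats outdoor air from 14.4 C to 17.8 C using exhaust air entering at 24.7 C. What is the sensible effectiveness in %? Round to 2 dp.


eff = (17.8-14.4)/(24.7-14.4)*100 = 33.01 %

33.01 %


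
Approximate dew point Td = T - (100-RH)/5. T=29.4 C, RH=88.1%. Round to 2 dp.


Td = 29.4 - (100-88.1)/5 = 27.02 C

27.02 C


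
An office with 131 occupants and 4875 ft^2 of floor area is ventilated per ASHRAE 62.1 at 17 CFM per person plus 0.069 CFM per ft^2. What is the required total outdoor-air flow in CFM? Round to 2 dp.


Total = 131*17 + 4875*0.069 = 2563.38 CFM

2563.38 CFM


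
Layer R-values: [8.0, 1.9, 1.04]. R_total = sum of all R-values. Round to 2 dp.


R_total = 8.0 + 1.9 + 1.04 = 10.94

10.94


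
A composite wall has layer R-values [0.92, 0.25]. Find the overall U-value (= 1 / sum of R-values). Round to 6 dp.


R_total = 0.92 + 0.25 = 1.17
U = 1/1.17 = 0.854701

0.854701


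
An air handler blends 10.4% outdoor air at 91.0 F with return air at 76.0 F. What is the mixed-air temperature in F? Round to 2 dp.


T_mix = 76.0 + (10.4/100)*(91.0-76.0) = 77.56 F

77.56 F


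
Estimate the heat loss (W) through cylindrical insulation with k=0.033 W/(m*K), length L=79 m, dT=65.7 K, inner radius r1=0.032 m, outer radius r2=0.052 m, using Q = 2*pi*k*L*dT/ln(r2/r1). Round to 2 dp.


Q = 2*pi*0.033*79*65.7/ln(0.052/0.032) = 2216.61 W

2216.61 W


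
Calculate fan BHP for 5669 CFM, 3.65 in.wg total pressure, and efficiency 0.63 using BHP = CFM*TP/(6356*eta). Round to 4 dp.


BHP = 5669 * 3.65 / (6356 * 0.63) = 5.1674 hp

5.1674 hp


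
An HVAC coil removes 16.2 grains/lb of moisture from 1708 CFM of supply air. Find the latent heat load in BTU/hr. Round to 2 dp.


Q = 0.68 * 1708 * 16.2 = 18815.33 BTU/hr

18815.33 BTU/hr


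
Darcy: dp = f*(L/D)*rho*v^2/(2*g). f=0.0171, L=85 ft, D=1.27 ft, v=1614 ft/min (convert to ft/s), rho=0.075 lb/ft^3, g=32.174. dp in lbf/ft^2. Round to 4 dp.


v_fps = 1614/60 = 26.9 ft/s
dp = 0.0171*(85/1.27)*0.075*26.9^2/(2*32.174) = 0.9653 lbf/ft^2

0.9653 lbf/ft^2


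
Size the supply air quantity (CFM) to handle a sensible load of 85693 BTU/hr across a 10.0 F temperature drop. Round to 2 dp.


CFM = 85693 / (1.08 * 10.0) = 7934.54

7934.54 CFM


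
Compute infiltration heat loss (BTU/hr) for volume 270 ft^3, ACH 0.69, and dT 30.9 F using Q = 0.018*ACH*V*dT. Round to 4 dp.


Q = 0.018 * 0.69 * 270 * 30.9 = 103.6201 BTU/hr

103.6201 BTU/hr


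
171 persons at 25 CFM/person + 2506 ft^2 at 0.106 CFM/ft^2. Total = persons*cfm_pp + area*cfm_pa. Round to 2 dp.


Total = 171*25 + 2506*0.106 = 4540.64 CFM

4540.64 CFM


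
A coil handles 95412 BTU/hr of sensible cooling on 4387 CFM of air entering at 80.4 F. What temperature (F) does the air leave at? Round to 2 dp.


dT = 95412/(1.08*4387) = 20.1378
T_leave = 80.4 - 20.1378 = 60.26 F

60.26 F


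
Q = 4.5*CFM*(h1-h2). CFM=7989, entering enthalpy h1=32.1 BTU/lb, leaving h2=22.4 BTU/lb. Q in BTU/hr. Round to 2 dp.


Q = 4.5 * 7989 * (32.1 - 22.4) = 348719.85 BTU/hr

348719.85 BTU/hr


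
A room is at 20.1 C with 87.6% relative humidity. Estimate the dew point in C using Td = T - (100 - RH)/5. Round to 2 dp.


Td = 20.1 - (100-87.6)/5 = 17.62 C

17.62 C


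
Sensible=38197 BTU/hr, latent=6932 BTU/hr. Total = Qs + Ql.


Qt = 38197 + 6932 = 45129 BTU/hr

45129 BTU/hr


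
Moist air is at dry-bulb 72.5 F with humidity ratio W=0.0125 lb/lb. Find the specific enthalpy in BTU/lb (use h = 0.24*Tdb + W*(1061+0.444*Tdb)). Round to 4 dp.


h = 0.24*72.5 + 0.0125*(1061+0.444*72.5) = 31.0649 BTU/lb

31.0649 BTU/lb


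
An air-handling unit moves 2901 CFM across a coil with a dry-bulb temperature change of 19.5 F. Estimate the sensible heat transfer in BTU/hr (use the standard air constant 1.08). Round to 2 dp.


Q = 1.08 * 2901 * 19.5 = 61095.06 BTU/hr

61095.06 BTU/hr


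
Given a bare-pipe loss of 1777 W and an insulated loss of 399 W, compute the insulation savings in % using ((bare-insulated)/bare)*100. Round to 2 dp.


Savings = ((1777-399)/1777)*100 = 77.55 %

77.55 %


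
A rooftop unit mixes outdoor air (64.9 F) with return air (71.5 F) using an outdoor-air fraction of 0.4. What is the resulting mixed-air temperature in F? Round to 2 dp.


T_mix = 0.4*64.9 + 0.6*71.5 = 68.86 F

68.86 F


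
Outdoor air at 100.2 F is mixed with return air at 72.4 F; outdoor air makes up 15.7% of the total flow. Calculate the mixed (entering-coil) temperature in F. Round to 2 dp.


T_mix = 72.4 + (15.7/100)*(100.2-72.4) = 76.76 F

76.76 F


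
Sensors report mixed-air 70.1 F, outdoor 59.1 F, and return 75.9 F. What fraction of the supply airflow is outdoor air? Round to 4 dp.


frac = (70.1 - 75.9) / (59.1 - 75.9) = 0.3452

0.3452


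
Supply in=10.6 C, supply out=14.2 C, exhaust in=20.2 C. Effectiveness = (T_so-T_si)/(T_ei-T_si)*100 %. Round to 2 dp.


eff = (14.2-10.6)/(20.2-10.6)*100 = 37.50 %

37.50 %


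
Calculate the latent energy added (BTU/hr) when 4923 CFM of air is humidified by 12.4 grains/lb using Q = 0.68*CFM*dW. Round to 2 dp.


Q = 0.68 * 4923 * 12.4 = 41510.74 BTU/hr

41510.74 BTU/hr


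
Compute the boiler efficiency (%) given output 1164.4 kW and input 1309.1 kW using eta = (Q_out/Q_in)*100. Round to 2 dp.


eta = (1164.4/1309.1)*100 = 88.95 %

88.95 %


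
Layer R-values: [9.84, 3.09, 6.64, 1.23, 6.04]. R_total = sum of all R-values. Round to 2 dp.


R_total = 9.84 + 3.09 + 6.64 + 1.23 + 6.04 = 26.84

26.84


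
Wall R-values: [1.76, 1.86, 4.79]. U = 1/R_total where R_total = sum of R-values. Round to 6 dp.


R_total = 1.76 + 1.86 + 4.79 = 8.41
U = 1/8.41 = 0.118906

0.118906


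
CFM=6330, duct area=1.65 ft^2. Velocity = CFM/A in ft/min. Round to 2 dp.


V = 6330 / 1.65 = 3836.36 ft/min

3836.36 ft/min


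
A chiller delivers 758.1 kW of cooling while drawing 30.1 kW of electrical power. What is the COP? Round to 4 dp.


COP = 758.1 / 30.1 = 25.1860

25.1860


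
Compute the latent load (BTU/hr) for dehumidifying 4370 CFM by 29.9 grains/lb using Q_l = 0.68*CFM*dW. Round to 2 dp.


Q = 0.68 * 4370 * 29.9 = 88850.84 BTU/hr

88850.84 BTU/hr


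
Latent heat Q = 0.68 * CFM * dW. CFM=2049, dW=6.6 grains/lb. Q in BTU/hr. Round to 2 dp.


Q = 0.68 * 2049 * 6.6 = 9195.91 BTU/hr

9195.91 BTU/hr


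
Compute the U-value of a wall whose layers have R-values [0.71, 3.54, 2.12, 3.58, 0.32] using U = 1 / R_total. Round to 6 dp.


R_total = 0.71 + 3.54 + 2.12 + 3.58 + 0.32 = 10.27
U = 1/10.27 = 0.097371

0.097371


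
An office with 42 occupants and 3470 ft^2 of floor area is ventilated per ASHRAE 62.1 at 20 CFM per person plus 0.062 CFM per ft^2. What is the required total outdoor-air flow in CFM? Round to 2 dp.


Total = 42*20 + 3470*0.062 = 1055.14 CFM

1055.14 CFM


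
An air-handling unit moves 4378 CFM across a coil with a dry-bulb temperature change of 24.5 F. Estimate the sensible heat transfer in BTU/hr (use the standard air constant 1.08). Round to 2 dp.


Q = 1.08 * 4378 * 24.5 = 115841.88 BTU/hr

115841.88 BTU/hr


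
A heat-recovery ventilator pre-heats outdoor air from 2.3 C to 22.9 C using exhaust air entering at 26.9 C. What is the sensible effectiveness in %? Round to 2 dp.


eff = (22.9-2.3)/(26.9-2.3)*100 = 83.74 %

83.74 %


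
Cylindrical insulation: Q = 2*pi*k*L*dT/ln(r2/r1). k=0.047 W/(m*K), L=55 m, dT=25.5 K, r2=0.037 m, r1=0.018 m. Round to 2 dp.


Q = 2*pi*0.047*55*25.5/ln(0.037/0.018) = 574.80 W

574.80 W


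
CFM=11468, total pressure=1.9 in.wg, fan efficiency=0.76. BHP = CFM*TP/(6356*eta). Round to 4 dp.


BHP = 11468 * 1.9 / (6356 * 0.76) = 4.5107 hp

4.5107 hp


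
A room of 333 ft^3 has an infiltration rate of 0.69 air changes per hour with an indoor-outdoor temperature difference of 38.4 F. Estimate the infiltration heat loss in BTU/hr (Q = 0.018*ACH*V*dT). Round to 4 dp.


Q = 0.018 * 0.69 * 333 * 38.4 = 158.8170 BTU/hr

158.8170 BTU/hr


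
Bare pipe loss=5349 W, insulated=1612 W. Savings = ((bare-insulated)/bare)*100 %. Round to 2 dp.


Savings = ((5349-1612)/5349)*100 = 69.86 %

69.86 %


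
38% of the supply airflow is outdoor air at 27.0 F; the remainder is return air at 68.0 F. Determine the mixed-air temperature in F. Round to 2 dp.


T_mix = 0.38*27.0 + 0.62*68.0 = 52.42 F

52.42 F


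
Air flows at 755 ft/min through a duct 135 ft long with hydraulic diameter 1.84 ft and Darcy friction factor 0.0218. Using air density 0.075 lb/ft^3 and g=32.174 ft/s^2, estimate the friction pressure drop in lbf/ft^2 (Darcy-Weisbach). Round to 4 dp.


v_fps = 755/60 = 12.5833 ft/s
dp = 0.0218*(135/1.84)*0.075*12.5833^2/(2*32.174) = 0.2952 lbf/ft^2

0.2952 lbf/ft^2


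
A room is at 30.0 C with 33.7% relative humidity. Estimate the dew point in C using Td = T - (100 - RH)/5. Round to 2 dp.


Td = 30.0 - (100-33.7)/5 = 16.74 C

16.74 C


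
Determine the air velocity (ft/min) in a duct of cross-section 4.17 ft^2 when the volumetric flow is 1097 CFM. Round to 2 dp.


V = 1097 / 4.17 = 263.07 ft/min

263.07 ft/min


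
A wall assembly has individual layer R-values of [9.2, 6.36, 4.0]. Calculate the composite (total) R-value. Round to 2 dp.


R_total = 9.2 + 6.36 + 4.0 = 19.56

19.56


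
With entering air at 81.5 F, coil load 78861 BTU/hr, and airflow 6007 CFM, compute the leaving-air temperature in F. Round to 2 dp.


dT = 78861/(1.08*6007) = 12.1557
T_leave = 81.5 - 12.1557 = 69.34 F

69.34 F


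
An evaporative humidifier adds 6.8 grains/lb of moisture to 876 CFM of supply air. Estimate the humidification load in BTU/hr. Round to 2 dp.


Q = 0.68 * 876 * 6.8 = 4050.62 BTU/hr

4050.62 BTU/hr


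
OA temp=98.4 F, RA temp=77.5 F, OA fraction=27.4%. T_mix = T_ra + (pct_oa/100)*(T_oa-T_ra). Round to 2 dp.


T_mix = 77.5 + (27.4/100)*(98.4-77.5) = 83.23 F

83.23 F


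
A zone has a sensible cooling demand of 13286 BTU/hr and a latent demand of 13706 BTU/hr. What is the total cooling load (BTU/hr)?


Qt = 13286 + 13706 = 26992 BTU/hr

26992 BTU/hr


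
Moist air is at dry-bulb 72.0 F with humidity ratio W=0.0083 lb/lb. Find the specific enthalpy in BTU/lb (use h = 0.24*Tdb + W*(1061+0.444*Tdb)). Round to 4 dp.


h = 0.24*72.0 + 0.0083*(1061+0.444*72.0) = 26.3516 BTU/lb

26.3516 BTU/lb


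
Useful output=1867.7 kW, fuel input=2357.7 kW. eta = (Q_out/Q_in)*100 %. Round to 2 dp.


eta = (1867.7/2357.7)*100 = 79.22 %

79.22 %


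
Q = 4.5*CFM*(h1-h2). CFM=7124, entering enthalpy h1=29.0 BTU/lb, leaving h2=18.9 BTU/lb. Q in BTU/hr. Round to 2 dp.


Q = 4.5 * 7124 * (29.0 - 18.9) = 323785.80 BTU/hr

323785.80 BTU/hr


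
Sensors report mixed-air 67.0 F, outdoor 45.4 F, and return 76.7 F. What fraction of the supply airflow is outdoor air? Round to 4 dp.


frac = (67.0 - 76.7) / (45.4 - 76.7) = 0.3099

0.3099


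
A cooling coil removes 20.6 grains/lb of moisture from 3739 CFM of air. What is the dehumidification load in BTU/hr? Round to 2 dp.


Q = 0.68 * 3739 * 20.6 = 52375.91 BTU/hr

52375.91 BTU/hr


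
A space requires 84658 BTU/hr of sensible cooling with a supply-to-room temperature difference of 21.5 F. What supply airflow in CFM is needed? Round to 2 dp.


CFM = 84658 / (1.08 * 21.5) = 3645.91

3645.91 CFM


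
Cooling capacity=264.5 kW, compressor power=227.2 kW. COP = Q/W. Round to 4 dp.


COP = 264.5 / 227.2 = 1.1642

1.1642


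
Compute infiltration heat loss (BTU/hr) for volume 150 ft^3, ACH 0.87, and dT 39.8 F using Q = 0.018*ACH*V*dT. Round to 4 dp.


Q = 0.018 * 0.87 * 150 * 39.8 = 93.4902 BTU/hr

93.4902 BTU/hr


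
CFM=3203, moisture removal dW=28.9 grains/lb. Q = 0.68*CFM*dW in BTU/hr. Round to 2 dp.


Q = 0.68 * 3203 * 28.9 = 62945.36 BTU/hr

62945.36 BTU/hr


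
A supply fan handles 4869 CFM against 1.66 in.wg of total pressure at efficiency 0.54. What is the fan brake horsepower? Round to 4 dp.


BHP = 4869 * 1.66 / (6356 * 0.54) = 2.3549 hp

2.3549 hp


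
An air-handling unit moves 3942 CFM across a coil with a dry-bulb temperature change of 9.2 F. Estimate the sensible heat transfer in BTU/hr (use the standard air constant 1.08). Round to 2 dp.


Q = 1.08 * 3942 * 9.2 = 39167.71 BTU/hr

39167.71 BTU/hr


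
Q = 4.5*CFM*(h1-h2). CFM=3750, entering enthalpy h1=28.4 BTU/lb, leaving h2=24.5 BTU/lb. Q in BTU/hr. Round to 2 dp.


Q = 4.5 * 3750 * (28.4 - 24.5) = 65812.50 BTU/hr

65812.50 BTU/hr


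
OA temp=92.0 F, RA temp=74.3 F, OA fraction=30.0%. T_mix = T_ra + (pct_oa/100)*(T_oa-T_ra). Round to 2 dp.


T_mix = 74.3 + (30.0/100)*(92.0-74.3) = 79.61 F

79.61 F


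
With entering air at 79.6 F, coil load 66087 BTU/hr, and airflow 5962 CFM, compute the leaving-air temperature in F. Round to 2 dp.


dT = 66087/(1.08*5962) = 10.2636
T_leave = 79.6 - 10.2636 = 69.34 F

69.34 F


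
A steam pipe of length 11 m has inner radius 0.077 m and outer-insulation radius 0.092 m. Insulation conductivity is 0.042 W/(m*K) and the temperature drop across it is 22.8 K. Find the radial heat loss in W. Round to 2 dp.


Q = 2*pi*0.042*11*22.8/ln(0.092/0.077) = 371.86 W

371.86 W


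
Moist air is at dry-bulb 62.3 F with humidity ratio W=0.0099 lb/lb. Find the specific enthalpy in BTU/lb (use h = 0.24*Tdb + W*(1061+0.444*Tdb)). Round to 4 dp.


h = 0.24*62.3 + 0.0099*(1061+0.444*62.3) = 25.7297 BTU/lb

25.7297 BTU/lb


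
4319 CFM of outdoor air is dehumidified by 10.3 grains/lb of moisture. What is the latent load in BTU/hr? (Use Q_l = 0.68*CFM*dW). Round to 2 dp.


Q = 0.68 * 4319 * 10.3 = 30250.28 BTU/hr

30250.28 BTU/hr


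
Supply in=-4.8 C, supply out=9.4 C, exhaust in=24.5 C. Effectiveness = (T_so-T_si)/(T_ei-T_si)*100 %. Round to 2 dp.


eff = (9.4-(-4.8))/(24.5-(-4.8))*100 = 48.46 %

48.46 %


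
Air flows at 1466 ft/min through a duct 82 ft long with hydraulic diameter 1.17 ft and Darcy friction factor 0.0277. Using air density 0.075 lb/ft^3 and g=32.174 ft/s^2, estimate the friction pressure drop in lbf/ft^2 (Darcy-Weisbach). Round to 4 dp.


v_fps = 1466/60 = 24.4333 ft/s
dp = 0.0277*(82/1.17)*0.075*24.4333^2/(2*32.174) = 1.3508 lbf/ft^2

1.3508 lbf/ft^2


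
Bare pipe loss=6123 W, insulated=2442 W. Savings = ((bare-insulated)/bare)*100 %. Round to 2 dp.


Savings = ((6123-2442)/6123)*100 = 60.12 %

60.12 %


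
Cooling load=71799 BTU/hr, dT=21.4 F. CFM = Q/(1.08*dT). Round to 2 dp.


CFM = 71799 / (1.08 * 21.4) = 3106.57

3106.57 CFM


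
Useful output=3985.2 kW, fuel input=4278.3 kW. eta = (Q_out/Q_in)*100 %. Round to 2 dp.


eta = (3985.2/4278.3)*100 = 93.15 %

93.15 %


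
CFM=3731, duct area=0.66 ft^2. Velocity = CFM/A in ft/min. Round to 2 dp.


V = 3731 / 0.66 = 5653.03 ft/min

5653.03 ft/min


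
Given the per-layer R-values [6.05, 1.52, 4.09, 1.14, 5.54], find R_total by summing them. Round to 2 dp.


R_total = 6.05 + 1.52 + 4.09 + 1.14 + 5.54 = 18.34

18.34


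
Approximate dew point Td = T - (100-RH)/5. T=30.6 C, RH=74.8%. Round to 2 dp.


Td = 30.6 - (100-74.8)/5 = 25.56 C

25.56 C


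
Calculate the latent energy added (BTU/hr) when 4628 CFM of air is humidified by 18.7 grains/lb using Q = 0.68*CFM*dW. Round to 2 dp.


Q = 0.68 * 4628 * 18.7 = 58849.65 BTU/hr

58849.65 BTU/hr


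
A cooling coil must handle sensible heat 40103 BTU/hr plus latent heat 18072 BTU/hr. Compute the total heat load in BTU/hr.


Qt = 40103 + 18072 = 58175 BTU/hr

58175 BTU/hr


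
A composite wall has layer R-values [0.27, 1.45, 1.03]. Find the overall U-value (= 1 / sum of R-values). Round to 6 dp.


R_total = 0.27 + 1.45 + 1.03 = 2.75
U = 1/2.75 = 0.363636

0.363636


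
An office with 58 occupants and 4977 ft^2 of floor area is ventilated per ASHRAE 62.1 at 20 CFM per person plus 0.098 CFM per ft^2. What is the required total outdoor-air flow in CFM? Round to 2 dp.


Total = 58*20 + 4977*0.098 = 1647.75 CFM

1647.75 CFM


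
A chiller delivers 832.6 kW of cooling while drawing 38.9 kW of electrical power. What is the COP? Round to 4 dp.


COP = 832.6 / 38.9 = 21.4036

21.4036


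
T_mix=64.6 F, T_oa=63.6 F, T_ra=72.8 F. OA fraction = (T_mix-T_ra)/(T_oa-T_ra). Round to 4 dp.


frac = (64.6 - 72.8) / (63.6 - 72.8) = 0.8913

0.8913


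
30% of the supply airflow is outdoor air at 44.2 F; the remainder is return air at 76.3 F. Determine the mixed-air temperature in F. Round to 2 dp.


T_mix = 0.3*44.2 + 0.7*76.3 = 66.67 F

66.67 F


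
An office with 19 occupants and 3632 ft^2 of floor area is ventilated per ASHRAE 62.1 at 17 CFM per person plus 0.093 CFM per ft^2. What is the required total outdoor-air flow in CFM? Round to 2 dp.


Total = 19*17 + 3632*0.093 = 660.78 CFM

660.78 CFM


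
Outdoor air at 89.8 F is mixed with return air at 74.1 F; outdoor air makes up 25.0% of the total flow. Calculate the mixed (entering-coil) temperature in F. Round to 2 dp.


T_mix = 74.1 + (25.0/100)*(89.8-74.1) = 78.03 F

78.03 F


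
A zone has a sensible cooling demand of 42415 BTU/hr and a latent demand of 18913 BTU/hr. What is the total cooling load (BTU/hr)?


Qt = 42415 + 18913 = 61328 BTU/hr

61328 BTU/hr


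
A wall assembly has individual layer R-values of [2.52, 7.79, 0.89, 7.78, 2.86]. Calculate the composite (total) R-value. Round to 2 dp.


R_total = 2.52 + 7.79 + 0.89 + 7.78 + 2.86 = 21.84

21.84


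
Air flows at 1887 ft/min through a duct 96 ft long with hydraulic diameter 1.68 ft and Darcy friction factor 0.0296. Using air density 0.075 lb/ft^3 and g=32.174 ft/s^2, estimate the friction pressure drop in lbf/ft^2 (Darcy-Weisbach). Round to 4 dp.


v_fps = 1887/60 = 31.45 ft/s
dp = 0.0296*(96/1.68)*0.075*31.45^2/(2*32.174) = 1.9499 lbf/ft^2

1.9499 lbf/ft^2


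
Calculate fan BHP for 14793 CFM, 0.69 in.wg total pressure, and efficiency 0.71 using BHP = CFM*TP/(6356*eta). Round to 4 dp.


BHP = 14793 * 0.69 / (6356 * 0.71) = 2.2618 hp

2.2618 hp


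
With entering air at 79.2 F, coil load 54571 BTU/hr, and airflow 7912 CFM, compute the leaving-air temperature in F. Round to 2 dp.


dT = 54571/(1.08*7912) = 6.3863
T_leave = 79.2 - 6.3863 = 72.81 F

72.81 F


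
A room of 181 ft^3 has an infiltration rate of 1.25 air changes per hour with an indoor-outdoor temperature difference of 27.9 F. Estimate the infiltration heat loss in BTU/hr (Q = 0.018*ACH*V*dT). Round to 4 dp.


Q = 0.018 * 1.25 * 181 * 27.9 = 113.6228 BTU/hr

113.6228 BTU/hr


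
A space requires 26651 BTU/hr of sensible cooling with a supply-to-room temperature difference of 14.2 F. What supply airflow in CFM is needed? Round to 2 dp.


CFM = 26651 / (1.08 * 14.2) = 1737.81

1737.81 CFM


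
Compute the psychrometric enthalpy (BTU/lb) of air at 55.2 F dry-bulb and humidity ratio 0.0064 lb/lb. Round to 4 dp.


h = 0.24*55.2 + 0.0064*(1061+0.444*55.2) = 20.1953 BTU/lb

20.1953 BTU/lb


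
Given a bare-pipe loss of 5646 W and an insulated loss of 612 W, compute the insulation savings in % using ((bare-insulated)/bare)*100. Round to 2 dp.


Savings = ((5646-612)/5646)*100 = 89.16 %

89.16 %


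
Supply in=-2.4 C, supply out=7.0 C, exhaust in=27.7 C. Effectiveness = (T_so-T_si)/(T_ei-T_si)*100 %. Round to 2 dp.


eff = (7.0-(-2.4))/(27.7-(-2.4))*100 = 31.23 %

31.23 %


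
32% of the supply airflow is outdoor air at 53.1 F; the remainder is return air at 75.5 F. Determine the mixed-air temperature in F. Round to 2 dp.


T_mix = 0.32*53.1 + 0.68*75.5 = 68.33 F

68.33 F


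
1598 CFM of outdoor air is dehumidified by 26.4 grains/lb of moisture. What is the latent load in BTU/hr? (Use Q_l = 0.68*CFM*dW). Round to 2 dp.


Q = 0.68 * 1598 * 26.4 = 28687.30 BTU/hr

28687.30 BTU/hr


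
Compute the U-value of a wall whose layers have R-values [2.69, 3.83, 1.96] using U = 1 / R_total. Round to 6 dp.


R_total = 2.69 + 3.83 + 1.96 = 8.48
U = 1/8.48 = 0.117925

0.117925


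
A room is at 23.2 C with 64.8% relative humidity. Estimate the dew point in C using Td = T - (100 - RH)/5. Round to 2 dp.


Td = 23.2 - (100-64.8)/5 = 16.16 C

16.16 C


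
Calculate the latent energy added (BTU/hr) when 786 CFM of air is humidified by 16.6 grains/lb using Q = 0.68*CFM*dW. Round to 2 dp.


Q = 0.68 * 786 * 16.6 = 8872.37 BTU/hr

8872.37 BTU/hr


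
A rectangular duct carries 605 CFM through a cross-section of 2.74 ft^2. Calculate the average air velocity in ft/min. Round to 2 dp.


V = 605 / 2.74 = 220.80 ft/min

220.80 ft/min


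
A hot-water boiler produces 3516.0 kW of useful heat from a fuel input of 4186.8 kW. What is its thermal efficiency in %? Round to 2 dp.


eta = (3516.0/4186.8)*100 = 83.98 %

83.98 %


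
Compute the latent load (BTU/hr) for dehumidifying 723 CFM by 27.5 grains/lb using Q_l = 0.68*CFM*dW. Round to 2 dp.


Q = 0.68 * 723 * 27.5 = 13520.10 BTU/hr

13520.10 BTU/hr


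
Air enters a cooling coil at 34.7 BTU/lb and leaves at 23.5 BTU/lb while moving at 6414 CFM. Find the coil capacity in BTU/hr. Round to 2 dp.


Q = 4.5 * 6414 * (34.7 - 23.5) = 323265.60 BTU/hr

323265.60 BTU/hr


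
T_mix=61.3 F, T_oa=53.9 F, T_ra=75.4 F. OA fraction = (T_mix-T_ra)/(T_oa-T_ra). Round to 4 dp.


frac = (61.3 - 75.4) / (53.9 - 75.4) = 0.6558

0.6558


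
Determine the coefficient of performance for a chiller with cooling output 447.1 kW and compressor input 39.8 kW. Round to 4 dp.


COP = 447.1 / 39.8 = 11.2337

11.2337


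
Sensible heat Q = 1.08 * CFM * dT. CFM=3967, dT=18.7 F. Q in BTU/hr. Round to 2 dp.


Q = 1.08 * 3967 * 18.7 = 80117.53 BTU/hr

80117.53 BTU/hr


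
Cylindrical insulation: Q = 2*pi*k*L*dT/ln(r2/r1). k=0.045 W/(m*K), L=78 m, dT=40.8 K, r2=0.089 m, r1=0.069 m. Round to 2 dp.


Q = 2*pi*0.045*78*40.8/ln(0.089/0.069) = 3535.15 W

3535.15 W


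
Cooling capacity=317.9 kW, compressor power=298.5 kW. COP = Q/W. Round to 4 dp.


COP = 317.9 / 298.5 = 1.0650

1.0650


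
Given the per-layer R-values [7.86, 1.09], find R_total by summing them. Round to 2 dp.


R_total = 7.86 + 1.09 = 8.95

8.95


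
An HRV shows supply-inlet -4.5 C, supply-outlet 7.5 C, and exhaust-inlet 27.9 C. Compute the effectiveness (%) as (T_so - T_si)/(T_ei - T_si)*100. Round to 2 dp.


eff = (7.5-(-4.5))/(27.9-(-4.5))*100 = 37.04 %

37.04 %


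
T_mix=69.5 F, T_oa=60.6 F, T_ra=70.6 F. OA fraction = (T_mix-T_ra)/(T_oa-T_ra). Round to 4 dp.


frac = (69.5 - 70.6) / (60.6 - 70.6) = 0.1100

0.1100


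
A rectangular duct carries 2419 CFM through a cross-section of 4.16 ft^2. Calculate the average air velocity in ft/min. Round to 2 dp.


V = 2419 / 4.16 = 581.49 ft/min

581.49 ft/min


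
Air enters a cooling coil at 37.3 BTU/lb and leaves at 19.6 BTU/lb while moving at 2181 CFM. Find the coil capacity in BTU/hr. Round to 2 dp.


Q = 4.5 * 2181 * (37.3 - 19.6) = 173716.65 BTU/hr

173716.65 BTU/hr


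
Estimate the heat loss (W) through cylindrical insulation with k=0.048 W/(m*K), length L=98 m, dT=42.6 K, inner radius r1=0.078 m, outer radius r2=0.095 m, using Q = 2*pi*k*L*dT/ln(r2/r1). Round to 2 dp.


Q = 2*pi*0.048*98*42.6/ln(0.095/0.078) = 6385.87 W

6385.87 W


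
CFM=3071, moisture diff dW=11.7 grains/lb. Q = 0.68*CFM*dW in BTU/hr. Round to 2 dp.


Q = 0.68 * 3071 * 11.7 = 24432.88 BTU/hr

24432.88 BTU/hr


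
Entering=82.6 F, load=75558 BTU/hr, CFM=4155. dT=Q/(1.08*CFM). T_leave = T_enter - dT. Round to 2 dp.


dT = 75558/(1.08*4155) = 16.8378
T_leave = 82.6 - 16.8378 = 65.76 F

65.76 F


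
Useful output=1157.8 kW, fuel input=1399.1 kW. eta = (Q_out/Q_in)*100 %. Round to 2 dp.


eta = (1157.8/1399.1)*100 = 82.75 %

82.75 %


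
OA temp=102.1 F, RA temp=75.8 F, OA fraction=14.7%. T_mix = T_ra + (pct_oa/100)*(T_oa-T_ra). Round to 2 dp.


T_mix = 75.8 + (14.7/100)*(102.1-75.8) = 79.67 F

79.67 F


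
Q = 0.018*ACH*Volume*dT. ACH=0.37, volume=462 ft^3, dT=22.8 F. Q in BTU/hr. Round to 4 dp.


Q = 0.018 * 0.37 * 462 * 22.8 = 70.1538 BTU/hr

70.1538 BTU/hr


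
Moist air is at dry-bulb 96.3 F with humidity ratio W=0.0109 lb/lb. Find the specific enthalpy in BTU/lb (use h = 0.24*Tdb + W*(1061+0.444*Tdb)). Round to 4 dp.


h = 0.24*96.3 + 0.0109*(1061+0.444*96.3) = 35.1430 BTU/lb

35.1430 BTU/lb


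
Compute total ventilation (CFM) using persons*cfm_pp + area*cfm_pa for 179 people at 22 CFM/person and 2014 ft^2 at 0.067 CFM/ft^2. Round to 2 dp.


Total = 179*22 + 2014*0.067 = 4072.94 CFM

4072.94 CFM


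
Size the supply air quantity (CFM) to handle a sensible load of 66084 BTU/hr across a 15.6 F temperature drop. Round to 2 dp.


CFM = 66084 / (1.08 * 15.6) = 3922.36

3922.36 CFM


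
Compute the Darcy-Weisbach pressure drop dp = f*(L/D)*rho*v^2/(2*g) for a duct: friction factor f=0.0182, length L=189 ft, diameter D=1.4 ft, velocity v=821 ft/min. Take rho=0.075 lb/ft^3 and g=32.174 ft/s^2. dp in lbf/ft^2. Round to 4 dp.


v_fps = 821/60 = 13.6833 ft/s
dp = 0.0182*(189/1.4)*0.075*13.6833^2/(2*32.174) = 0.5362 lbf/ft^2

0.5362 lbf/ft^2


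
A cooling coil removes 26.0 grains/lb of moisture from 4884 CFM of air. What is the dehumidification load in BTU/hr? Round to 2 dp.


Q = 0.68 * 4884 * 26.0 = 86349.12 BTU/hr

86349.12 BTU/hr
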